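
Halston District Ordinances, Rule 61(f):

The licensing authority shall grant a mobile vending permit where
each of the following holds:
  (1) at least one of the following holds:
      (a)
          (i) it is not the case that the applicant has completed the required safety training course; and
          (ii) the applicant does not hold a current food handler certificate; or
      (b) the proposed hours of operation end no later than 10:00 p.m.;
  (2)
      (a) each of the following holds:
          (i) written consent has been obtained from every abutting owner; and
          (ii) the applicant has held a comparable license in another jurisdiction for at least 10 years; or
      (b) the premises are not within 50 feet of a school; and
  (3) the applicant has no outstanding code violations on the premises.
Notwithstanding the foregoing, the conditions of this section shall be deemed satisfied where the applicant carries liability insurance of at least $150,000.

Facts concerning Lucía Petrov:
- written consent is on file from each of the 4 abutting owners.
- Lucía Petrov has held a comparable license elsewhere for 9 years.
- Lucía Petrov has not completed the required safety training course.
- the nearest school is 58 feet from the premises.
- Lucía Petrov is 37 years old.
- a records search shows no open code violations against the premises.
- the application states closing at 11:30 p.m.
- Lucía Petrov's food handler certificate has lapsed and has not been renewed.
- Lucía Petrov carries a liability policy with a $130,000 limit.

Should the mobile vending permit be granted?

Yes — granted.

(i) not (safety training) — met.
(ii) not (food handler cert.) — satisfied.
(a) = T AND T = true.
(b) closes by 10 p.m. — not met.
(1): T OR F → true.
(i) all abutters consent — satisfied.
(ii) prior license ≥ 10 yr — not met.
So (a) is not satisfied (T AND F).
(b) ≥50 ft from school — holds.
So (2) is satisfied (F OR T).
(3) no code violations — met.
Overall = T AND T AND T = true.
Exception (insurance ≥ $150,000) — not satisfied.
Result: main true OR exception false → true.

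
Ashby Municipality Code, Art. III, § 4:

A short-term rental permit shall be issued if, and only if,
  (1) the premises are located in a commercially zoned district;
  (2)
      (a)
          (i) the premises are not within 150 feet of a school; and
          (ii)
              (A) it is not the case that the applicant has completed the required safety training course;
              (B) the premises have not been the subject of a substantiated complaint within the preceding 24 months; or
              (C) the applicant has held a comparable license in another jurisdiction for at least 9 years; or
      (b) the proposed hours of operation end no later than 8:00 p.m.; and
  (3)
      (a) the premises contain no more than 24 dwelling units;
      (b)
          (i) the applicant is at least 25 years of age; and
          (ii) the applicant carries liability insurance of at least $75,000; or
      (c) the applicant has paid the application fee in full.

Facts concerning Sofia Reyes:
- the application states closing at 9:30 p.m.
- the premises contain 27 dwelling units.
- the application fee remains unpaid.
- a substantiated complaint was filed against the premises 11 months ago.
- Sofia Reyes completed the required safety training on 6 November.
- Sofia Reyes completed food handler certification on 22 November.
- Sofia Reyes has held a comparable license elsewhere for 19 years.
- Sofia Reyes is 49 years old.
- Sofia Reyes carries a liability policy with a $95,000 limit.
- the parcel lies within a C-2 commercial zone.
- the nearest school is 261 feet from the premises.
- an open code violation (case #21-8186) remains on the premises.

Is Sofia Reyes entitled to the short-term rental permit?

(1) commercially zoned — holds.
(i) ≥150 ft from school — satisfied.
(A) not (safety training) — not met.
(B) no complaint in 24 mo. — fails.
(C) prior license ≥ 9 yr — satisfied.
So (ii) is satisfied (F OR F OR T).
(a) = T AND T = true.
(b) closes by 8 p.m. — not satisfied.
So (2) is satisfied (T OR F).
(a) ≤ 24 units — not satisfied.
(i) age ≥ 25 — holds.
(ii) insurance ≥ $75,000 — holds.
(b): T AND T → true.
(c) fee paid — fails.
(3): F OR T OR F → true.
So Overall is satisfied (T AND T AND T).

Yes — granted.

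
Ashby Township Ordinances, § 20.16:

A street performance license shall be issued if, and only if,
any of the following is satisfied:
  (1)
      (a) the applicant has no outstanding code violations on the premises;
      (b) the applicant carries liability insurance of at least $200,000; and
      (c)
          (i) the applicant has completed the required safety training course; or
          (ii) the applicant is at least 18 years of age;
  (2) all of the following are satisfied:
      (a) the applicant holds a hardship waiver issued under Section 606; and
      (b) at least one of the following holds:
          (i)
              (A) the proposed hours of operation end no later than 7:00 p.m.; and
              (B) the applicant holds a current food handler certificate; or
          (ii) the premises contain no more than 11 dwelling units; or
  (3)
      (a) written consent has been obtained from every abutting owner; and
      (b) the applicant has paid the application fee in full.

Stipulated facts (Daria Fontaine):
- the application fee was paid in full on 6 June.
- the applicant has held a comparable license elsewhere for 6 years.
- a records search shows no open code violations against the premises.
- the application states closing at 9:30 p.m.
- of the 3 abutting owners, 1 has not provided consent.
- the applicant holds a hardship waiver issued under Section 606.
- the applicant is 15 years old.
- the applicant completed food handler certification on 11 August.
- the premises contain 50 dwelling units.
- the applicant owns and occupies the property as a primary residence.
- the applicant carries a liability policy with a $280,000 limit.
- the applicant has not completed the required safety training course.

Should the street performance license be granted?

No — denied.

(a) no code violations — satisfied.
(b) insurance ≥ $200,000 — holds.
(i) safety training — fails.
(ii) age ≥ 18 — not met.
(c): F OR F → false.
(1): T AND T AND F → false.
(a) hardship waiver — holds.
(A) closes by 7 p.m. — fails.
(B) food handler cert. — met.
(i): F AND T → false.
(ii) ≤ 11 units — fails.
(b) = F OR F = false.
(2) = T AND F = false.
(a) all abutters consent — not satisfied.
(b) fee paid — holds.
(3) = F AND T = false.
Overall: F OR F OR F → false.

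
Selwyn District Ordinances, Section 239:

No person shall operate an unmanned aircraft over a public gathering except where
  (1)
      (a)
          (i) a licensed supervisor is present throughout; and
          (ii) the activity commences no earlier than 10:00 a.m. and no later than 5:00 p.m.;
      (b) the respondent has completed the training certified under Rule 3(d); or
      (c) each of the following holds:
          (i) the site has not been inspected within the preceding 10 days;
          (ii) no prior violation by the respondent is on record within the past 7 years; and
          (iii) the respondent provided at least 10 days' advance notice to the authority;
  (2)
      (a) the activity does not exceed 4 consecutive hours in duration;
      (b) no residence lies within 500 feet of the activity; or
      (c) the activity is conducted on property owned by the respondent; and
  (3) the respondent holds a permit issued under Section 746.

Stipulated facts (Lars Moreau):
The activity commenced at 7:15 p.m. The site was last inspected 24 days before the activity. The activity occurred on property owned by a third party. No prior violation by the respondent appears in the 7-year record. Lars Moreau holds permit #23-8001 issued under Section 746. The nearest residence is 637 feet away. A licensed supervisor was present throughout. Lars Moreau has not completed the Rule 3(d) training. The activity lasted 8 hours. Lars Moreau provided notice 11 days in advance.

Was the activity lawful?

Yes — lawful.

(i) supervisor present — satisfied.
(ii) start within hours — fails.
So (a) is not satisfied (T AND F).
(b) training certified — not satisfied.
(i) not (site inspected) — holds.
(ii) no prior violation — met.
(iii) ≥10 days' notice — holds.
(c): T AND T AND T → true.
(1) = F OR F OR T = true.
(a) ≤ 4 hrs duration — fails.
(b) no residence in 500 ft — holds.
(c) own property — not satisfied.
(2): F OR T OR F → true.
(3) holds permit — satisfied.
Overall = T AND T AND T = true.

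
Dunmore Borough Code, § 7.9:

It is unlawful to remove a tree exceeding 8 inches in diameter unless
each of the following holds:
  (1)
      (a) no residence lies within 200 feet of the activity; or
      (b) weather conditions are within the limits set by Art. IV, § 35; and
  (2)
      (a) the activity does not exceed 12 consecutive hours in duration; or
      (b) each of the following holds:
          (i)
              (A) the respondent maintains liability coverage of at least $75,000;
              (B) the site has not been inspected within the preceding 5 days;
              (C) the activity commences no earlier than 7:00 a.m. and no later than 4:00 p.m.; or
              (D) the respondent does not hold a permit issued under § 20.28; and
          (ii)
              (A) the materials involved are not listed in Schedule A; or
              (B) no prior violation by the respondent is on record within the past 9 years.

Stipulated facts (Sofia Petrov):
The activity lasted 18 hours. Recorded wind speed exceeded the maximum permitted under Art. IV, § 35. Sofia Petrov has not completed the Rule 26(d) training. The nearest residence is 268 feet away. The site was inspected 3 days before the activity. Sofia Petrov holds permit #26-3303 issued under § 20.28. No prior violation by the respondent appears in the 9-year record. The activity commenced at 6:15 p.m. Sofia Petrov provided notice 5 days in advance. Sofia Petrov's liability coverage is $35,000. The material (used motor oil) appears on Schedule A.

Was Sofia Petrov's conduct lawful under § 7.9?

(a) no residence in 200 ft — satisfied.
(b) weather ok — not met.
(1) = T OR F = true.
(a) ≤ 12 hrs duration — not met.
(A) coverage ≥ $75,000 — not met.
(B) not (site inspected) — not met.
(C) start within hours — not met.
(D) not (holds permit) — fails.
(i): F OR F OR F OR F → false.
(A) not (Schedule A material) — fails.
(B) no prior violation — holds.
(ii) = F OR T = true.
(b) = F AND T = false.
(2) = F OR F = false.
Overall: T AND F → false.

No — unlawful.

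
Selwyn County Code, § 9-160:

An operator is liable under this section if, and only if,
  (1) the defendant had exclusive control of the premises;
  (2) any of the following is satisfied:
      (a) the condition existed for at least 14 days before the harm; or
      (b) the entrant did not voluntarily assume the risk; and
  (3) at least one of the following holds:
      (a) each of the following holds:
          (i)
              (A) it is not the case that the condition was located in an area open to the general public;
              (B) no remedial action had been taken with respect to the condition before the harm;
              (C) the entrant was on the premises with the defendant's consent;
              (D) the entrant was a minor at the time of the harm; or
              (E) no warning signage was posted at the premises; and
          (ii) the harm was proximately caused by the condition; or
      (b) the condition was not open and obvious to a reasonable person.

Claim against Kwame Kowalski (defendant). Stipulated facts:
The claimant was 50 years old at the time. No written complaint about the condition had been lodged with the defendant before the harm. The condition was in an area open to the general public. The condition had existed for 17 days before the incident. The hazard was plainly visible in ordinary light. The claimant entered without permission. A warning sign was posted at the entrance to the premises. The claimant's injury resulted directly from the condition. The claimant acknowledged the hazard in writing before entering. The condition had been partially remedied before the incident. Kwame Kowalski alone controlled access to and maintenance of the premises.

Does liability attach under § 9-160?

(1) exclusive control — satisfied.
(a) condition ≥14 days old — holds.
(b) no assumed risk — not satisfied.
(2): T OR F → true.
(A) not (public area) — fails.
(B) no remedial action — fails.
(C) consent to enter — fails.
(D) entrant a minor — not satisfied.
(E) no signage posted — not satisfied.
(i): F OR F OR F OR F OR F → false.
(ii) proximate cause — holds.
(a) = F AND T = false.
(b) not open/obvious — fails.
(3) = F OR F = false.
Overall = T AND T AND F = false.

No — not liable.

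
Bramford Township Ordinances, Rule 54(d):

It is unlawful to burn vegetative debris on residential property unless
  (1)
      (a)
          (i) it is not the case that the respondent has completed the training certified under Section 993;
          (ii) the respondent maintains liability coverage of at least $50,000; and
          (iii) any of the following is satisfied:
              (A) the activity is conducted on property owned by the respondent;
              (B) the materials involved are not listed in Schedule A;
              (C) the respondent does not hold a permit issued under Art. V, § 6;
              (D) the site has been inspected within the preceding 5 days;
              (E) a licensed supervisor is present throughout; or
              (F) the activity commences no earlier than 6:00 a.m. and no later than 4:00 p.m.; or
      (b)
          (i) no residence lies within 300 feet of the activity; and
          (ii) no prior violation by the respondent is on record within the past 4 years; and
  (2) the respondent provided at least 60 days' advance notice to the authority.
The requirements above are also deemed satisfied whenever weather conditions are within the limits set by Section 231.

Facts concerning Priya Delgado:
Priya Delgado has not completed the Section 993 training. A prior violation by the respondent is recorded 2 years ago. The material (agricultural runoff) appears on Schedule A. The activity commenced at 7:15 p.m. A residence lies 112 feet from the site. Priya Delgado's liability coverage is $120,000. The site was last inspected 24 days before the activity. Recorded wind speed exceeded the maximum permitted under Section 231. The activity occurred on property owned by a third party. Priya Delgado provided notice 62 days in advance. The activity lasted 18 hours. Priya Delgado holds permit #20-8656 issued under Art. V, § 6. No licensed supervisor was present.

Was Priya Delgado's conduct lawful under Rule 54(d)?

(i) not (training certified) — holds.
(ii) coverage ≥ $50,000 — satisfied.
(A) own property — fails.
(B) not (Schedule A material) — not satisfied.
(C) not (holds permit) — not met.
(D) site inspected — fails.
(E) supervisor present — not met.
(F) start within hours — fails.
(iii) = F OR F OR F OR F OR F OR F = false.
So (a) is not satisfied (T AND T AND F).
(i) no residence in 300 ft — not met.
(ii) no prior violation — not satisfied.
(b) = F AND F = false.
So (1) is not satisfied (F OR F).
(2) ≥60 days' notice — met.
Overall: F AND T → false.
Exception (weather ok) — not satisfied.
Result: main false OR exception false → false.

No — unlawful.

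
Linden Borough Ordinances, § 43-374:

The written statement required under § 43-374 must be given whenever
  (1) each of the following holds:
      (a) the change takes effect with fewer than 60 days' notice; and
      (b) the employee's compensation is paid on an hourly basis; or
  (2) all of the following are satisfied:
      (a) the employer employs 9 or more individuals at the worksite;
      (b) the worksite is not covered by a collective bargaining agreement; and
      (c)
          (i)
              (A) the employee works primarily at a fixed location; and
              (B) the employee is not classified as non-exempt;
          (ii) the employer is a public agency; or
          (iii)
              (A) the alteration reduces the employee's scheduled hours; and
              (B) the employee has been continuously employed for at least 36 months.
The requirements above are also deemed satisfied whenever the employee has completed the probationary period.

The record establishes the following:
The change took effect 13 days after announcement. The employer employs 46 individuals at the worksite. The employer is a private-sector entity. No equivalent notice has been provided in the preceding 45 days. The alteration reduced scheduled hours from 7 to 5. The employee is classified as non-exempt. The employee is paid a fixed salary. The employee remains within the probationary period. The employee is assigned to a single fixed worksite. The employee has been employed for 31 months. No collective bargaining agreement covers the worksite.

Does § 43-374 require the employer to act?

(a) < 60 days' notice — met.
(b) hourly-paid — not met.
(1) = T AND F = false.
(a) ≥ 9 at site — met.
(b) no CBA — holds.
(A) fixed location — met.
(B) not (non-exempt) — fails.
(i) = T AND F = false.
(ii) public agency — not satisfied.
(A) hours reduced — met.
(B) tenure ≥ 36 mo. — not met.
So (iii) is not satisfied (T AND F).
(c) = F OR F OR F = false.
(2) = T AND T AND F = false.
So Overall is not satisfied (F OR F).
Exception (past probation) — not satisfied.
Result: main false OR exception false → false.

No — not required.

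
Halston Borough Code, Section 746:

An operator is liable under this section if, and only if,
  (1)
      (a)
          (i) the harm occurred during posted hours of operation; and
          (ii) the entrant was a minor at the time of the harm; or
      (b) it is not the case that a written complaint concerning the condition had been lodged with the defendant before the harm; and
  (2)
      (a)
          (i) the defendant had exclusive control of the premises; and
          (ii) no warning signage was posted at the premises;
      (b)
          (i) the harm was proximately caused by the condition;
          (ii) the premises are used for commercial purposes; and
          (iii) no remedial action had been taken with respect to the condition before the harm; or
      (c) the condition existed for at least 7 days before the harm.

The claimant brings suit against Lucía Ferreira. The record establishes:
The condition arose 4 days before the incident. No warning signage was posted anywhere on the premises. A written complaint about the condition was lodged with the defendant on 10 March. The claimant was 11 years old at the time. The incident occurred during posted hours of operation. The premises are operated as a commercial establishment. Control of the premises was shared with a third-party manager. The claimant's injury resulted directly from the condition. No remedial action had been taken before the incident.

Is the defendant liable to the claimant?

(i) during posted hours — met.
(ii) entrant a minor — satisfied.
So (a) is satisfied (T AND T).
(b) not (complaint lodged) — fails.
(1) = T OR F = true.
(i) exclusive control — not met.
(ii) no signage posted — holds.
So (a) is not satisfied (F AND T).
(i) proximate cause — met.
(ii) commercial use — met.
(iii) no remedial action — satisfied.
So (b) is satisfied (T AND T AND T).
(c) condition ≥7 days old — not met.
(2): F OR T OR F → true.
Overall: T AND T → true.

Yes — liable.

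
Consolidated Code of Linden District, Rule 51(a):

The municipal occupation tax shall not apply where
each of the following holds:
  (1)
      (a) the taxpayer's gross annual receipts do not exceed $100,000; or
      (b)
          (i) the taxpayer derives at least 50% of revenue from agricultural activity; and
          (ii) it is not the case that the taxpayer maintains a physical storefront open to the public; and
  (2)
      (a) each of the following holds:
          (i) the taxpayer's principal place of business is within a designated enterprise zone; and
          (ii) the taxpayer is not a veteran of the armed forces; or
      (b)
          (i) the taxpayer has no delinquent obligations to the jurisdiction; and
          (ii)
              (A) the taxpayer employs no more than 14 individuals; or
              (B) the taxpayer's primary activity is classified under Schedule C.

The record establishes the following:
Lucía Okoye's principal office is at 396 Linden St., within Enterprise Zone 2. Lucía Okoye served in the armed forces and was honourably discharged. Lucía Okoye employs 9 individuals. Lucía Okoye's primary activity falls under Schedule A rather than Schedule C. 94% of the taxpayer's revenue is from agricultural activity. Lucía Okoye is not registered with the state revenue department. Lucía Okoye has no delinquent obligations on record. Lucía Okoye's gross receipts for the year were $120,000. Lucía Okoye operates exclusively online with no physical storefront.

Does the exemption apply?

Yes — exempt.

(a) receipts ≤ $100,000 — fails.
(i) ≥50% agricultural — holds.
(ii) not (has storefront) — met.
(b): T AND T → true.
(1) = F OR T = true.
(i) in enterprise zone — satisfied.
(ii) not (veteran) — not met.
(a) = T AND F = false.
(i) no delinquency — holds.
(A) ≤ 14 employees — holds.
(B) Schedule C activity — not satisfied.
(ii): T OR F → true.
So (b) is satisfied (T AND T).
(2) = F OR T = true.
Overall = T AND T = true.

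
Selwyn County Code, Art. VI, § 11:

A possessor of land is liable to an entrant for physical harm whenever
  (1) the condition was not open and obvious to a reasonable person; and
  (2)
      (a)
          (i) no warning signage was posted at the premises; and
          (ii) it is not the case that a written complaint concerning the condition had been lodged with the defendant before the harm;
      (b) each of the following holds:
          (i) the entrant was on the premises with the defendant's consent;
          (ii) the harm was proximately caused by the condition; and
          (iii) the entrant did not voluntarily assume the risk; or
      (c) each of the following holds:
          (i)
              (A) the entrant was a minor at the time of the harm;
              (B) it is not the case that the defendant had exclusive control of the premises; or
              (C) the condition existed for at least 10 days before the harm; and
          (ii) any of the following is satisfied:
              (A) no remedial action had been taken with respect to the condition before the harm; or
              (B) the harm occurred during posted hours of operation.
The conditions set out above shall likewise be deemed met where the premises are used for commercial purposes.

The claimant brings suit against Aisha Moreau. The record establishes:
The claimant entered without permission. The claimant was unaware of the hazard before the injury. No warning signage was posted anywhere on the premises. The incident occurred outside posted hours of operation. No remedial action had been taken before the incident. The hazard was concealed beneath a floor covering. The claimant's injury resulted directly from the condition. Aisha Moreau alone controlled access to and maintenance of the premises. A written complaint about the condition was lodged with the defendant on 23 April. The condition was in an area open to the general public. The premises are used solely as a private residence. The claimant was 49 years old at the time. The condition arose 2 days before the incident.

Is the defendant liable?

(1) not open/obvious — met.
(i) no signage posted — satisfied.
(ii) not (complaint lodged) — fails.
So (a) is not satisfied (T AND F).
(i) consent to enter — fails.
(ii) proximate cause — met.
(iii) no assumed risk — met.
(b) = F AND T AND T = false.
(A) entrant a minor — fails.
(B) not (exclusive control) — fails.
(C) condition ≥10 days old — not satisfied.
(i) = F OR F OR F = false.
(A) no remedial action — met.
(B) during posted hours — not satisfied.
So (ii) is satisfied (T OR F).
(c): F AND T → false.
So (2) is not satisfied (F OR F OR F).
Overall = T AND F = false.
Exception (commercial use) — not satisfied.
Result: main false OR exception false → false.

No — not liable.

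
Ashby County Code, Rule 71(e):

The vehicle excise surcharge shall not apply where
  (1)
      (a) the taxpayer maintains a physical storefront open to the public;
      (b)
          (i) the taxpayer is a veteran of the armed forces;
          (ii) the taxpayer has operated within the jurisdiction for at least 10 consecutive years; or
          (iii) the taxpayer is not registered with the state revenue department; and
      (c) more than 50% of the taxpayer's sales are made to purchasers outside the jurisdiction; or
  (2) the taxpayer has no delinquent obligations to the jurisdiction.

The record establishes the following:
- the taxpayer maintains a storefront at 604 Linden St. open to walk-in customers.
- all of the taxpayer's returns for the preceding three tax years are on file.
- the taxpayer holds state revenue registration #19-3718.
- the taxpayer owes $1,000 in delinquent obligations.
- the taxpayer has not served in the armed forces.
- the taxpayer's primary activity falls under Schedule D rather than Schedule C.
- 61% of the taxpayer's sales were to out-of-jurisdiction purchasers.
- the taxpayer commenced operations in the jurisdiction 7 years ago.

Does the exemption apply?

No — not exempt.

(a) has storefront — holds.
(i) veteran — not satisfied.
(ii) ≥ 10 yrs in jurisdiction — not met.
(iii) not (state-registered) — not met.
(b): F OR F OR F → false.
(c) >50% out-of-jur. sales — holds.
So (1) is not satisfied (T AND F AND T).
(2) no delinquency — not met.
Overall = F OR F = false.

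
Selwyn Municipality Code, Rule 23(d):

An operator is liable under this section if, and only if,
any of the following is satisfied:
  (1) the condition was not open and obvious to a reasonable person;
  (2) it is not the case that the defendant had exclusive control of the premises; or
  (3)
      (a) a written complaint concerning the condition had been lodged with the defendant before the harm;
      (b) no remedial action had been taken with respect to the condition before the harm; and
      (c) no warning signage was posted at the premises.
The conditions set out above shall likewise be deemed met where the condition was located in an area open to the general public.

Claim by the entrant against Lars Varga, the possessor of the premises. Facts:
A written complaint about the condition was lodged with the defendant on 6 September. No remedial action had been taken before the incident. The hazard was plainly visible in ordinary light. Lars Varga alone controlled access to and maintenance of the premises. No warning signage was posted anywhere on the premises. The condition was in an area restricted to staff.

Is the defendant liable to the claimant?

Yes — liable.

(1) not open/obvious — not met.
(2) not (exclusive control) — fails.
(a) complaint lodged — satisfied.
(b) no remedial action — satisfied.
(c) no signage posted — satisfied.
(3): T AND T AND T → true.
So Overall is satisfied (F OR F OR T).
Exception (public area) — not satisfied.
Result: main true OR exception false → true.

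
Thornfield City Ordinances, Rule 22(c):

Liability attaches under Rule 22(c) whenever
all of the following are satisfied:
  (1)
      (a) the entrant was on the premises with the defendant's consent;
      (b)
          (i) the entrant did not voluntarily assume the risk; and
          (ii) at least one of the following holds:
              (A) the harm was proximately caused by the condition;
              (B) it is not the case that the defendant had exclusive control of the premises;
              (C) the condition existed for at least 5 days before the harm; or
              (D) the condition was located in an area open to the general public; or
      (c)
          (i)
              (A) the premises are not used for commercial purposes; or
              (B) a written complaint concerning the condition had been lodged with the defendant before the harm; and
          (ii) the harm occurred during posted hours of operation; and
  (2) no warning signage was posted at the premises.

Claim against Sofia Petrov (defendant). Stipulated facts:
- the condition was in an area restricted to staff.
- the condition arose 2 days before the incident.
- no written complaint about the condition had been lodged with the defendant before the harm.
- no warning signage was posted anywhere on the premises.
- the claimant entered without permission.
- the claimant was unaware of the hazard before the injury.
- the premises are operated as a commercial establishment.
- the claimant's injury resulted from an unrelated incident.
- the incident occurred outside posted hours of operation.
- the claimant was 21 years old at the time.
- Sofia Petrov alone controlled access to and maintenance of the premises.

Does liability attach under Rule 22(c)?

(a) consent to enter — not met.
(i) no assumed risk — met.
(A) proximate cause — not satisfied.
(B) not (exclusive control) — not satisfied.
(C) condition ≥5 days old — not met.
(D) public area — fails.
(ii): F OR F OR F OR F → false.
So (b) is not satisfied (T AND F).
(A) not (commercial use) — not satisfied.
(B) complaint lodged — not met.
(i): F OR F → false.
(ii) during posted hours — not satisfied.
(c) = F AND F = false.
So (1) is not satisfied (F OR F OR F).
(2) no signage posted — met.
So Overall is not satisfied (F AND T).

No — not liable.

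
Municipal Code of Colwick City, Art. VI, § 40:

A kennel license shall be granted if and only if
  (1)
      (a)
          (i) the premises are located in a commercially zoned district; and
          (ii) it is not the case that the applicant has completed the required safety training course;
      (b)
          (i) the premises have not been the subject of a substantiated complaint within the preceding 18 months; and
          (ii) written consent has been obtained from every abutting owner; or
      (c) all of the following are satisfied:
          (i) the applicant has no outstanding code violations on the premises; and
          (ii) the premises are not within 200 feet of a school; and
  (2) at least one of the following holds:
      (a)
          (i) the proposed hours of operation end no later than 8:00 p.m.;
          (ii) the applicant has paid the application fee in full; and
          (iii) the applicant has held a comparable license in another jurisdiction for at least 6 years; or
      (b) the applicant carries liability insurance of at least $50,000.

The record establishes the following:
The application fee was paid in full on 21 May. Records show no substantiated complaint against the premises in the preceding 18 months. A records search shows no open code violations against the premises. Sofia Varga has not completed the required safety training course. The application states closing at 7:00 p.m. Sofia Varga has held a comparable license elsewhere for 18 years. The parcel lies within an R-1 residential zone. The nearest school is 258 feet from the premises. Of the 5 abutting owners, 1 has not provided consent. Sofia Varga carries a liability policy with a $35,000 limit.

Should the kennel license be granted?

(i) commercially zoned — not met.
(ii) not (safety training) — met.
(a) = F AND T = false.
(i) no complaint in 18 mo. — met.
(ii) all abutters consent — not met.
(b): T AND F → false.
(i) no code violations — holds.
(ii) ≥200 ft from school — satisfied.
(c): T AND T → true.
(1): F OR F OR T → true.
(i) closes by 8 p.m. — met.
(ii) fee paid — met.
(iii) prior license ≥ 6 yr — holds.
So (a) is satisfied (T AND T AND T).
(b) insurance ≥ $50,000 — not satisfied.
(2): T OR F → true.
So Overall is satisfied (T AND T).

Yes — granted.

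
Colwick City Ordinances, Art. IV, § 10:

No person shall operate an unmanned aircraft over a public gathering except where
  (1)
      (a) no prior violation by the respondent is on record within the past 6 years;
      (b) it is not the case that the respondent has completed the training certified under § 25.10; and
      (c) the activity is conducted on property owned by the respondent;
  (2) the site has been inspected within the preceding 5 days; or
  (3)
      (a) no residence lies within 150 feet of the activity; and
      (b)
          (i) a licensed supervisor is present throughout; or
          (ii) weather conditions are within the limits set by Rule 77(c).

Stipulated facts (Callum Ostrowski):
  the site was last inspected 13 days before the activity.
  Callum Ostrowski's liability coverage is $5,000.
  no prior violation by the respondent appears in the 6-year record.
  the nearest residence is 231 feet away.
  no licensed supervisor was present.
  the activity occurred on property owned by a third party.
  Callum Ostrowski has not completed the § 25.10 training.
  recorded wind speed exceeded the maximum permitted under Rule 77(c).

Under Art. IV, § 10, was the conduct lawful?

No — unlawful.

(a) no prior violation — holds.
(b) not (training certified) — satisfied.
(c) own property — not met.
(1): T AND T AND F → false.
(2) site inspected — not satisfied.
(a) no residence in 150 ft — holds.
(i) supervisor present — not satisfied.
(ii) weather ok — not satisfied.
So (b) is not satisfied (F OR F).
So (3) is not satisfied (T AND F).
So Overall is not satisfied (F OR F OR F).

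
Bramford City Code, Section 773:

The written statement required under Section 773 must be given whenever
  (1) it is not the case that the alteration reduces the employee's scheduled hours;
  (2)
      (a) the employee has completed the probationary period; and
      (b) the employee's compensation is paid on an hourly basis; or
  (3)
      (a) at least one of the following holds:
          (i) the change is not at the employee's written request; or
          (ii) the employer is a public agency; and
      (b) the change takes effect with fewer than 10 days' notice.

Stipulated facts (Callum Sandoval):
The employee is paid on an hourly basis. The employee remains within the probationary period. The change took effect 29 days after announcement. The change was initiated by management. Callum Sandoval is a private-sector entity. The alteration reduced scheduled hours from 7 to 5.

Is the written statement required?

No — not required.

(1) not (hours reduced) — fails.
(a) past probation — not satisfied.
(b) hourly-paid — met.
So (2) is not satisfied (F AND T).
(i) not employee-requested — holds.
(ii) public agency — fails.
So (a) is satisfied (T OR F).
(b) < 10 days' notice — fails.
(3) = T AND F = false.
So Overall is not satisfied (F OR F OR F).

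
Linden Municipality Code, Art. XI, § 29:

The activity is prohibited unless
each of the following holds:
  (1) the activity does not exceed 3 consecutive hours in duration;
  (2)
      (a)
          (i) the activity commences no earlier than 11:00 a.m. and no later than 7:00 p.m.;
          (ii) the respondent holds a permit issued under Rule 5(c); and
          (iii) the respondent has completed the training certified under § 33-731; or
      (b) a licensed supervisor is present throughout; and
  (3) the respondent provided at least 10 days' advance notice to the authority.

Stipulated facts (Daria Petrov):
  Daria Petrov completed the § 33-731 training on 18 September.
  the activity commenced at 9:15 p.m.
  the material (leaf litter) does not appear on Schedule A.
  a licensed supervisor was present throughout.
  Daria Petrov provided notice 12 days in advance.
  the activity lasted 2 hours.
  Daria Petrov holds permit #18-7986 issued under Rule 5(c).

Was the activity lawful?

(1) ≤ 3 hrs duration — satisfied.
(i) start within hours — fails.
(ii) holds permit — holds.
(iii) training certified — holds.
So (a) is not satisfied (F AND T AND T).
(b) supervisor present — met.
(2) = F OR T = true.
(3) ≥10 days' notice — holds.
So Overall is satisfied (T AND T AND T).

Yes — lawful.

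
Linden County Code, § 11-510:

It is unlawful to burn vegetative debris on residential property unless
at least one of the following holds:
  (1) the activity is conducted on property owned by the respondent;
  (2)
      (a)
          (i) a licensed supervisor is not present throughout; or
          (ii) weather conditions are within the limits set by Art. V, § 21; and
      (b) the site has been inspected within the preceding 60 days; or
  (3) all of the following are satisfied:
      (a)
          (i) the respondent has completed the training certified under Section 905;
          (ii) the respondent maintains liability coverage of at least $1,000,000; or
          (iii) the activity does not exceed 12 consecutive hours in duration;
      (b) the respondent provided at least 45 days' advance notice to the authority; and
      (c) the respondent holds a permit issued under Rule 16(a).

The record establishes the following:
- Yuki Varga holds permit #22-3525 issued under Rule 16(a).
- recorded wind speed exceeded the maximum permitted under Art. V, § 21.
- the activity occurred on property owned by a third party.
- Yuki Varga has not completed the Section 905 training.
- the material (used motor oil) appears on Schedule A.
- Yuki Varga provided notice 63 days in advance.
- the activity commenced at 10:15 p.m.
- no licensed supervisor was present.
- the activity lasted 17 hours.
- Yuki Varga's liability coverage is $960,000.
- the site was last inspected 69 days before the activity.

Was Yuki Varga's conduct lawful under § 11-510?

(1) own property — not met.
(i) not (supervisor present) — satisfied.
(ii) weather ok — not met.
(a) = T OR F = true.
(b) site inspected — fails.
(2): T AND F → false.
(i) training certified — not met.
(ii) coverage ≥ $1,000,000 — not met.
(iii) ≤ 12 hrs duration — fails.
(a): F OR F OR F → false.
(b) ≥45 days' notice — holds.
(c) holds permit — satisfied.
(3) = F AND T AND T = false.
So Overall is not satisfied (F OR F OR F).

No — unlawful.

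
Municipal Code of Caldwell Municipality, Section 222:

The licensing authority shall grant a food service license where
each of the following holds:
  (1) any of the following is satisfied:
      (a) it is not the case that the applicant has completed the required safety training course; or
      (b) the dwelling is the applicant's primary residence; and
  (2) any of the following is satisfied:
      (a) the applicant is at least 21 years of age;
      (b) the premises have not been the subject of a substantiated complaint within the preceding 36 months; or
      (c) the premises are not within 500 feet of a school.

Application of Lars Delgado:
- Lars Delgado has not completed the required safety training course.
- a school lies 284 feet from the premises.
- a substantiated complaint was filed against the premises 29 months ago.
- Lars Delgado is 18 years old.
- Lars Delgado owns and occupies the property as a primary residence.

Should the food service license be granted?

(a) not (safety training) — satisfied.
(b) primary residence — holds.
(1): T OR T → true.
(a) age ≥ 21 — not met.
(b) no complaint in 36 mo. — not met.
(c) ≥500 ft from school — not satisfied.
So (2) is not satisfied (F OR F OR F).
Overall = T AND F = false.

No — denied.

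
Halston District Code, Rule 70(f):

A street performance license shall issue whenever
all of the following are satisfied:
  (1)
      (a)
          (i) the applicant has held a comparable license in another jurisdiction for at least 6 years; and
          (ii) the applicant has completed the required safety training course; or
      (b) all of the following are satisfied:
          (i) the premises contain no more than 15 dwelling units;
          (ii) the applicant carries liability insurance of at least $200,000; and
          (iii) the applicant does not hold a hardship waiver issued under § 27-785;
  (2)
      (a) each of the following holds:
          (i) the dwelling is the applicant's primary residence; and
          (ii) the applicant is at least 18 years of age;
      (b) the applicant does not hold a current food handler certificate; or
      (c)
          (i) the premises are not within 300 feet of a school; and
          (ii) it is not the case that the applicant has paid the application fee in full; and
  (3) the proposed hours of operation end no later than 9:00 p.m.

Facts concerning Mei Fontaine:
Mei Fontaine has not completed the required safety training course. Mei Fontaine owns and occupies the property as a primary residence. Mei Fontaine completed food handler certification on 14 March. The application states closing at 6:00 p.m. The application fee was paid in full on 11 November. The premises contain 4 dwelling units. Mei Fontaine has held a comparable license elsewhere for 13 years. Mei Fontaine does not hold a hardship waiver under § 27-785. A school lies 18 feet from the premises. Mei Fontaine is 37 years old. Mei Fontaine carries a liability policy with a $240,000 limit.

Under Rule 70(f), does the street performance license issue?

Yes — granted.

(i) prior license ≥ 6 yr — met.
(ii) safety training — fails.
So (a) is not satisfied (T AND F).
(i) ≤ 15 units — satisfied.
(ii) insurance ≥ $200,000 — satisfied.
(iii) not (hardship waiver) — met.
So (b) is satisfied (T AND T AND T).
(1): F OR T → true.
(i) primary residence — satisfied.
(ii) age ≥ 18 — holds.
So (a) is satisfied (T AND T).
(b) not (food handler cert.) — not satisfied.
(i) ≥300 ft from school — not met.
(ii) not (fee paid) — fails.
(c) = F AND F = false.
So (2) is satisfied (T OR F OR F).
(3) closes by 9 p.m. — holds.
Overall = T AND T AND T = true.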